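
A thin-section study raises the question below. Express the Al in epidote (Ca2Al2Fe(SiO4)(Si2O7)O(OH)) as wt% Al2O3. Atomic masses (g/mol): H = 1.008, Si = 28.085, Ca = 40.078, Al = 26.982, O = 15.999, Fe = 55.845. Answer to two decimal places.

21.10 wt%

Molar mass of Ca2Al2Fe(SiO4)(Si2O7)O(OH) = 2×40.078 + 2×26.982 + 1×55.845 + 3×28.085 + 13×15.999 + 1×1.008 = 483.215 g/mol.
Each formula unit contains 2 Al, equivalent to 2/2 = 1.0000 mol Al2O3.
M(Al2O3) = 2×26.982 + 3×15.999 = 101.961 g/mol.
Mass of Al2O3 per formula unit = 1.0000 × 101.961 = 101.961 g.
Al2O3 wt% = 101.961 / 483.215 × 100 = 21.10%.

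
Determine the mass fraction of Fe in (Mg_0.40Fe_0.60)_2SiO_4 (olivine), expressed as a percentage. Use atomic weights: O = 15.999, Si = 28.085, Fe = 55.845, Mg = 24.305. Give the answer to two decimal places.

37.53 wt%

Molar mass of (Mg_0.40Fe_0.60)_2SiO_4: 0.80*24.305 + 1.20*55.845 + 1*28.085 + 4*15.999 = 178.539 g/mol.
Mass of Fe per formula unit: 1.20 × 55.845 = 67.014 g.
Weight fraction Fe = 67.014 / 178.539 = 0.3753.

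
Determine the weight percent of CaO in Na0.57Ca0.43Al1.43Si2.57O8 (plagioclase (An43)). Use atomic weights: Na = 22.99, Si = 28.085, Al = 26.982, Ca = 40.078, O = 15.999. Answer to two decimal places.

8.96 wt%

M(Na0.57Ca0.43Al1.43Si2.57O8) = 269.093 g/mol; M(CaO) = 56.077 g/mol.
Moles CaO per formula unit = 0.43 Ca ÷ 1 = 0.4300.
CaO fraction = (0.4300 × 56.077) / 269.093 = 24.113/269.093 = 0.0896.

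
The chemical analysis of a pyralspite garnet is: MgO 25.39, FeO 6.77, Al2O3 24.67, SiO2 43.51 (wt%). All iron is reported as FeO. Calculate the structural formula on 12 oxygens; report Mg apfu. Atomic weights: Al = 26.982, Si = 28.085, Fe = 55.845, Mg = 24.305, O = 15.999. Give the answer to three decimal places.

MgO (M=40.304): mol = 0.62996; Mg = 0.62996, O = 0.62996.
FeO (M=71.844): mol = 0.09423; Fe = 0.09423, O = 0.09423.
Al2O3 (M=101.961): mol = 0.24196; Al = 0.48392, O = 0.72588.
SiO2 (M=60.083): mol = 0.72416; Si = 0.72416, O = 1.44832.
ΣO = 2.89839; factor = 12/ΣO = 4.14023.
Mg apfu = 0.62996 × 4.14023 = 2.608.

2.608 Mg apfu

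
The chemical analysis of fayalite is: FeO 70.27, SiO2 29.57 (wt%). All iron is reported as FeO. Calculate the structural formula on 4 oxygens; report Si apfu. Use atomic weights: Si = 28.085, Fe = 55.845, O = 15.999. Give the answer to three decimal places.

1.003 Si apfu

70.27 wt% FeO ÷ 71.844 g/mol = 0.97809 mol, giving 0.97809 Fe and 0.97809 O.
29.57 wt% SiO2 ÷ 60.083 g/mol = 0.49215 mol, giving 0.49215 Si and 0.98430 O.
Oxygen sums to 1.96239; scaling by 4/1.96239 = 2.03833 puts the formula on 4 O.
Si: 0.49215 × 2.03833 = 1.003 atoms per formula unit.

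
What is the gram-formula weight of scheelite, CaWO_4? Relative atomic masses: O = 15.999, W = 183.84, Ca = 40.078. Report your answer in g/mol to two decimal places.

Ca: 1 × 40.078 = 40.0780
W: 1 × 183.84 = 183.8400
O: 4 × 15.999 = 63.9960
Summing the contributions gives the formula mass.

287.91 g/mol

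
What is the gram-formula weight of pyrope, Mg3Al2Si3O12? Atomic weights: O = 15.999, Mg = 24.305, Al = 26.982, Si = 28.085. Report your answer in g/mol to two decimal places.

The formula mass is the sum 3·24.305 + 2·26.982 + 3·28.085 + 12·15.999.

403.12 g/mol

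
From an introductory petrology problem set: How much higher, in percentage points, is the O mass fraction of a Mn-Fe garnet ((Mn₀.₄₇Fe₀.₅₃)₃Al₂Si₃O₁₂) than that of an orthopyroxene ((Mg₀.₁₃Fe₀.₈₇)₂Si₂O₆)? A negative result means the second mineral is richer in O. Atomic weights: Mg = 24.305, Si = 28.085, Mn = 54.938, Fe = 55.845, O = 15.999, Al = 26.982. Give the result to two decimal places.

1.12 percentage points

M((Mn₀.₄₇Fe₀.₅₃)₃Al₂Si₃O₁₂) = 496.463 g/mol, so wt% O = 191.988/496.463 × 100 = 38.67%.
M((Mg₀.₁₃Fe₀.₈₇)₂Si₂O₆) = 255.654 g/mol, so wt% O = 95.994/255.654 × 100 = 37.55%.
38.67 − 37.55 = 1.12 pp.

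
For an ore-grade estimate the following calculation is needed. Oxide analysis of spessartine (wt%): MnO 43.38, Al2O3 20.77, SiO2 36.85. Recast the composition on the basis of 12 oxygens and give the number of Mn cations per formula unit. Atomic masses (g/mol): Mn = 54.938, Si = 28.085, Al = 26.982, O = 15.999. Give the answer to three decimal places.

2.996 Mn apfu

MnO: 43.38/70.937 = 0.61153 mol → 0.61153 mol Mn, 0.61153 mol O.
Al2O3: 20.77/101.961 = 0.20371 mol → 0.40742 mol Al, 0.61113 mol O.
SiO2: 36.85/60.083 = 0.61332 mol → 0.61332 mol Si, 1.22664 mol O.
Total oxygen = 2.44930 mol. Normalization factor = 12/2.44930 = 4.89936.
Mn per 12 O = 0.61153 × 4.89936 = 2.996.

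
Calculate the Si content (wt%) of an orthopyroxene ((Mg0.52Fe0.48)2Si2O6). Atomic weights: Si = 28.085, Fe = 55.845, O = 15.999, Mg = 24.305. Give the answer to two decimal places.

Molar mass of (Mg0.52Fe0.48)2Si2O6: 1.04*24.305 + 0.96*55.845 + 2*28.085 + 6*15.999 = 231.052 g/mol.
Mass of Si per formula unit: 2 × 28.085 = 56.170 g.
Weight fraction Si = 56.170 / 231.052 = 0.2431.

24.31 wt%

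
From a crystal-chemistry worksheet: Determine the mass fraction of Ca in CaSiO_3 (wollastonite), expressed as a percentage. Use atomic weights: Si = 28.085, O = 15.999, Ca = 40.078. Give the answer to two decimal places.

34.50 mass %

M(CaSiO_3) = 116.160 g/mol.
Ca contributes 1 × 40.078 = 40.078 g per mole.
40.078/116.160 = 0.3450 → 34.50%.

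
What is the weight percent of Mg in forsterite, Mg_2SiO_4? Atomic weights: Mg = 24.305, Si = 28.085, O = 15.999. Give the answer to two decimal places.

Formula mass = 2·24.305 + 1·28.085 + 4·15.999 = 140.691 g/mol, of which 48.610 g is Mg.
So Mg makes up 48.610/140.691 = 0.3455 of the mass, i.e. 34.55%.

34.55 weight percent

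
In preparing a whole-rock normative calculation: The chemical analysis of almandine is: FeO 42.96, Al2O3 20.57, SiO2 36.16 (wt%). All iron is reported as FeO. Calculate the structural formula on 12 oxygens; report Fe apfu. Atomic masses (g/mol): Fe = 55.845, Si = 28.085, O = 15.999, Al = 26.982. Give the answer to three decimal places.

FeO: 42.96/71.844 = 0.59796 mol → 0.59796 mol Fe, 0.59796 mol O.
Al2O3: 20.57/101.961 = 0.20174 mol → 0.40348 mol Al, 0.60522 mol O.
SiO2: 36.16/60.083 = 0.60183 mol → 0.60183 mol Si, 1.20366 mol O.
Total oxygen = 2.40684 mol. Normalization factor = 12/2.40684 = 4.98579.
Fe per 12 O = 0.59796 × 4.98579 = 2.981.

2.981 Fe apfu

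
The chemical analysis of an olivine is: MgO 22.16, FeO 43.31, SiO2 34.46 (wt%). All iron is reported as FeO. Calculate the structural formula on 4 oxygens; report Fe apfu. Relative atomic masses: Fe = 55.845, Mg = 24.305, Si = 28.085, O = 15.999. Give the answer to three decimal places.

MgO (M=40.304): mol = 0.54982; Mg = 0.54982, O = 0.54982.
FeO (M=71.844): mol = 0.60283; Fe = 0.60283, O = 0.60283.
SiO2 (M=60.083): mol = 0.57354; Si = 0.57354, O = 1.14708.
ΣO = 2.29973; factor = 4/ΣO = 1.73933.
Fe apfu = 0.60283 × 1.73933 = 1.049.

1.049 Fe apfu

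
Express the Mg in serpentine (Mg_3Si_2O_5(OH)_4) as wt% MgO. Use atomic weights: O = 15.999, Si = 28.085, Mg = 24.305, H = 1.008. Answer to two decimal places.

M(Mg_3Si_2O_5(OH)_4) = 277.108 g/mol; M(MgO) = 40.304 g/mol.
Moles MgO per formula unit = 3 Mg ÷ 1 = 3.0000.
MgO fraction = (3.0000 × 40.304) / 277.108 = 120.912/277.108 = 0.4363.

43.63 wt%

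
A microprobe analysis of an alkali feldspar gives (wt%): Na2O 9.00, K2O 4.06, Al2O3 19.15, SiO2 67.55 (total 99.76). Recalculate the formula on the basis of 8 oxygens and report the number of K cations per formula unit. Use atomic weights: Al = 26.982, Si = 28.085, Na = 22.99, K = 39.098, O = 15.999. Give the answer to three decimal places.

9.00 wt% Na2O ÷ 61.979 g/mol = 0.14521 mol, giving 0.29042 Na and 0.14521 O.
4.06 wt% K2O ÷ 94.195 g/mol = 0.04310 mol, giving 0.08620 K and 0.04310 O.
19.15 wt% Al2O3 ÷ 101.961 g/mol = 0.18782 mol, giving 0.37564 Al and 0.56346 O.
67.55 wt% SiO2 ÷ 60.083 g/mol = 1.12428 mol, giving 1.12428 Si and 2.24856 O.
Oxygen sums to 3.00033; scaling by 8/3.00033 = 2.66637 puts the formula on 8 O.
K: 0.08620 × 2.66637 = 0.230 atoms per formula unit.

0.230 K apfu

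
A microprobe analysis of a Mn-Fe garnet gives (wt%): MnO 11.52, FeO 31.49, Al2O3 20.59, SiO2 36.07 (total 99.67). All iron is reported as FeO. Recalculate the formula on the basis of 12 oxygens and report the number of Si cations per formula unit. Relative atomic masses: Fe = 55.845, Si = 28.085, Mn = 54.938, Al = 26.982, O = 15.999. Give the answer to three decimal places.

2.993 Si apfu

MnO (M=70.937): mol = 0.16240; Mn = 0.16240, O = 0.16240.
FeO (M=71.844): mol = 0.43831; Fe = 0.43831, O = 0.43831.
Al2O3 (M=101.961): mol = 0.20194; Al = 0.40388, O = 0.60582.
SiO2 (M=60.083): mol = 0.60034; Si = 0.60034, O = 1.20068.
ΣO = 2.40721; factor = 12/ΣO = 4.98502.
Si apfu = 0.60034 × 4.98502 = 2.993.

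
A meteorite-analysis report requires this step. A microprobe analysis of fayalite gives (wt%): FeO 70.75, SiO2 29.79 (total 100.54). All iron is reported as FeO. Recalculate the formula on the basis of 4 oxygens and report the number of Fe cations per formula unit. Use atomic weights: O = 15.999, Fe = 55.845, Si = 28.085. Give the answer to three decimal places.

1.993 Fe apfu

FeO: 70.75/71.844 = 0.98477 mol → 0.98477 mol Fe, 0.98477 mol O.
SiO2: 29.79/60.083 = 0.49581 mol → 0.49581 mol Si, 0.99162 mol O.
Total oxygen = 1.97639 mol. Normalization factor = 4/1.97639 = 2.02389.
Fe per 4 O = 0.98477 × 2.02389 = 1.993.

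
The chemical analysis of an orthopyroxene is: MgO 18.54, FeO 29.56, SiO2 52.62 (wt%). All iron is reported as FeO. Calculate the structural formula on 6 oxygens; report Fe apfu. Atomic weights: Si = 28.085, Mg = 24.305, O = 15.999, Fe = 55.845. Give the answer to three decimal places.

0.941 Fe apfu

18.54 wt% MgO ÷ 40.304 g/mol = 0.46000 mol, giving 0.46000 Mg and 0.46000 O.
29.56 wt% FeO ÷ 71.844 g/mol = 0.41145 mol, giving 0.41145 Fe and 0.41145 O.
52.62 wt% SiO2 ÷ 60.083 g/mol = 0.87579 mol, giving 0.87579 Si and 1.75158 O.
Oxygen sums to 2.62303; scaling by 6/2.62303 = 2.28743 puts the formula on 6 O.
Fe: 0.41145 × 2.28743 = 0.941 atoms per formula unit.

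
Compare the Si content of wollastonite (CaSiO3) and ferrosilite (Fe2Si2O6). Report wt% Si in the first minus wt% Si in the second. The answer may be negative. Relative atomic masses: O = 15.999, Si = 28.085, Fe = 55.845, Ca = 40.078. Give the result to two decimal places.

First mineral: 28.085 g Si in 116.160 g formula = 24.18 wt% Si.
Second mineral: 56.170 g Si in 263.854 g formula = 21.29 wt% Si.
24.18% − 21.29% gives a difference of 2.89 percentage points.

2.89 percentage points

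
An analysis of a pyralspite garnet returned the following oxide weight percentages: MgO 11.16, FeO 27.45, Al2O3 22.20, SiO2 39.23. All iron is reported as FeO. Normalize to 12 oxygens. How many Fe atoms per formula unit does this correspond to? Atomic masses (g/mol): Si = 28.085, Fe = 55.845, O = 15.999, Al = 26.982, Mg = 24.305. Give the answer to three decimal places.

1.751 Fe apfu

MgO (M=40.304): mol = 0.27690; Mg = 0.27690, O = 0.27690.
FeO (M=71.844): mol = 0.38208; Fe = 0.38208, O = 0.38208.
Al2O3 (M=101.961): mol = 0.21773; Al = 0.43546, O = 0.65319.
SiO2 (M=60.083): mol = 0.65293; Si = 0.65293, O = 1.30586.
ΣO = 2.61803; factor = 12/ΣO = 4.58360.
Fe apfu = 0.38208 × 4.58360 = 1.751.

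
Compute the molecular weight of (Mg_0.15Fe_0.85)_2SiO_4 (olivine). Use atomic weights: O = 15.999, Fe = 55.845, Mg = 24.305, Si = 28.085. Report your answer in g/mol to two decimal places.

194.31 g/mol

M = 0.30×24.305 + 1.70×55.845 + 1×28.085 + 4×15.999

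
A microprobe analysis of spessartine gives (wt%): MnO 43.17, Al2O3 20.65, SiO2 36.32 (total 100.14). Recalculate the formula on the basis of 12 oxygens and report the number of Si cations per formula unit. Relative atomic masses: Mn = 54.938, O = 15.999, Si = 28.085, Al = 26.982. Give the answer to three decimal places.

2.991 Si apfu

MnO: 43.17/70.937 = 0.60857 mol → 0.60857 mol Mn, 0.60857 mol O.
Al2O3: 20.65/101.961 = 0.20253 mol → 0.40506 mol Al, 0.60759 mol O.
SiO2: 36.32/60.083 = 0.60450 mol → 0.60450 mol Si, 1.20900 mol O.
Total oxygen = 2.42516 mol. Normalization factor = 12/2.42516 = 4.94813.
Si per 12 O = 0.60450 × 4.94813 = 2.991.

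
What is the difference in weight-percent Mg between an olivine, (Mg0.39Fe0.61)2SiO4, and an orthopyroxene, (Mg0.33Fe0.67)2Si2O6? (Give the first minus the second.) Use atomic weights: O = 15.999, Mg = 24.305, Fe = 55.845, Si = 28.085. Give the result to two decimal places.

M((Mg0.39Fe0.61)2SiO4) = 179.170 g/mol, so wt% Mg = 18.958/179.170 × 100 = 10.58%.
M((Mg0.33Fe0.67)2Si2O6) = 243.038 g/mol, so wt% Mg = 16.041/243.038 × 100 = 6.60%.
10.58 − 6.60 = 3.98 pp.

3.98 percentage points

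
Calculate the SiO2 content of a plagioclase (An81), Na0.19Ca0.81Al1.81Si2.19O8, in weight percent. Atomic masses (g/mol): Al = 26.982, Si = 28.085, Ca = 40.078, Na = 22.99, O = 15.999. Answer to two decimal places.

47.82 wt%

M(Na0.19Ca0.81Al1.81Si2.19O8) = 275.167 g/mol; M(SiO2) = 60.083 g/mol.
Moles SiO2 per formula unit = 2.19 Si ÷ 1 = 2.1900.
SiO2 fraction = (2.1900 × 60.083) / 275.167 = 131.582/275.167 = 0.4782.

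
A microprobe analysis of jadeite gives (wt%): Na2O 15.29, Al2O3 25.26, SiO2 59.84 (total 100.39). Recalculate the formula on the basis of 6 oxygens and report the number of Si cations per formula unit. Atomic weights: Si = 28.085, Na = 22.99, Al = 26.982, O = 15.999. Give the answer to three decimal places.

Na2O: 15.29/61.979 = 0.24670 mol → 0.49340 mol Na, 0.24670 mol O.
Al2O3: 25.26/101.961 = 0.24774 mol → 0.49548 mol Al, 0.74322 mol O.
SiO2: 59.84/60.083 = 0.99596 mol → 0.99596 mol Si, 1.99192 mol O.
Total oxygen = 2.98184 mol. Normalization factor = 6/2.98184 = 2.01218.
Si per 6 O = 0.99596 × 2.01218 = 2.004.

2.004 Si apfu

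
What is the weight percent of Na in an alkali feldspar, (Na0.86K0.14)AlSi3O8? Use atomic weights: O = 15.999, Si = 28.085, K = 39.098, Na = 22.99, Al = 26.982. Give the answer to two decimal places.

7.48 wt%

Formula mass = 0.86×22.99 + 0.14×39.098 + 1×26.982 + 3×28.085 + 8×15.999 = 264.474 g/mol, of which 19.771 g is Na.
So Na makes up 19.771/264.474 = 0.0748 of the mass, i.e. 7.48%.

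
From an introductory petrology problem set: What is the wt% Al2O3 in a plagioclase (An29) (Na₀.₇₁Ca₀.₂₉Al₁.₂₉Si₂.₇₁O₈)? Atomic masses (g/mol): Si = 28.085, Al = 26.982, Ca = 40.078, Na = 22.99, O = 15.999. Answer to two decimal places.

24.64 wt%

Molar mass of Na₀.₇₁Ca₀.₂₉Al₁.₂₉Si₂.₇₁O₈ = 0.71*22.99 + 0.29*40.078 + 1.29*26.982 + 2.71*28.085 + 8*15.999 = 266.855 g/mol.
Each formula unit contains 1.29 Al, equivalent to 1.29/2 = 0.6450 mol Al2O3.
M(Al2O3) = 2×26.982 + 3×15.999 = 101.961 g/mol.
Mass of Al2O3 per formula unit = 0.6450 × 101.961 = 65.765 g.
Al2O3 wt% = 65.765 / 266.855 × 100 = 24.64%.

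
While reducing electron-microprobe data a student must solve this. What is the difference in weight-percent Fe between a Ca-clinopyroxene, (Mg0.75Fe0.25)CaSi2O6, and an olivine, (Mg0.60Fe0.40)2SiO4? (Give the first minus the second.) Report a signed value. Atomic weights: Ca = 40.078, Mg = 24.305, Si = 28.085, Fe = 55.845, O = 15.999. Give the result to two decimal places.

-20.71 percentage points

M((Mg0.75Fe0.25)CaSi2O6) = 224.432 g/mol, so wt% Fe = 13.961/224.432 × 100 = 6.22%.
M((Mg0.60Fe0.40)2SiO4) = 165.923 g/mol, so wt% Fe = 44.676/165.923 × 100 = 26.93%.
6.22 − 26.93 = -20.71 pp.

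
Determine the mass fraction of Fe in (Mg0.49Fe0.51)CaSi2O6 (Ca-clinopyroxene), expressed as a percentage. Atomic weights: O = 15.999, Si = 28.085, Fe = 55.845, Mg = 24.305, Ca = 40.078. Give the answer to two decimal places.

Formula mass = 0.49·24.305 + 0.51·55.845 + 1·40.078 + 2·28.085 + 6·15.999 = 232.632 g/mol, of which 28.481 g is Fe.
So Fe makes up 28.481/232.632 = 0.1224 of the mass, i.e. 12.24%.

12.24 mass %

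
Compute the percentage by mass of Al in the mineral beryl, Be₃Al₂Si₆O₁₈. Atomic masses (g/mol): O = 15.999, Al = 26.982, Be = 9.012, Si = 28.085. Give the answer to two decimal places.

10.04 wt%

M(Be₃Al₂Si₆O₁₈) = 537.492 g/mol.
Al contributes 2 × 26.982 = 53.964 g per mole.
53.964/537.492 = 0.1004 → 10.04%.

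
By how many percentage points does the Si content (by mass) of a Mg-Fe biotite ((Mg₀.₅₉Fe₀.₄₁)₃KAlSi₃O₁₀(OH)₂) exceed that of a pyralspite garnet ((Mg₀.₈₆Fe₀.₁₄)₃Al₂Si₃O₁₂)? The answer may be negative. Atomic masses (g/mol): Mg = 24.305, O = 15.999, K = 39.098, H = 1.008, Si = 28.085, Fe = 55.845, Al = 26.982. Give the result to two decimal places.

First mineral: 84.255 g Si in 456.048 g formula = 18.48 wt% Si.
Second mineral: 84.255 g Si in 416.369 g formula = 20.24 wt% Si.
18.48% − 20.24% gives a difference of -1.76 percentage points.

-1.76 percentage points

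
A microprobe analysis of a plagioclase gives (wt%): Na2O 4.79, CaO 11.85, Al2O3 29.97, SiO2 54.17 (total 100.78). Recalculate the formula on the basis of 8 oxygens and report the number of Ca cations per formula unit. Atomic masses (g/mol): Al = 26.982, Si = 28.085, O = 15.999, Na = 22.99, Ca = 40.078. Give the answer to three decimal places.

0.569 Ca apfu

Na2O: 4.79/61.979 = 0.07728 mol → 0.15456 mol Na, 0.07728 mol O.
CaO: 11.85/56.077 = 0.21132 mol → 0.21132 mol Ca, 0.21132 mol O.
Al2O3: 29.97/101.961 = 0.29394 mol → 0.58788 mol Al, 0.88182 mol O.
SiO2: 54.17/60.083 = 0.90159 mol → 0.90159 mol Si, 1.80318 mol O.
Total oxygen = 2.97360 mol. Normalization factor = 8/2.97360 = 2.69034.
Ca per 8 O = 0.21132 × 2.69034 = 0.569.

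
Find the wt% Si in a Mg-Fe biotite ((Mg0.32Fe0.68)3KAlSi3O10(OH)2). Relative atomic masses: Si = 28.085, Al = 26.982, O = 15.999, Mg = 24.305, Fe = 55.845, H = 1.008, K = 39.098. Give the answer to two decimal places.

17.49 weight percent

M((Mg0.32Fe0.68)3KAlSi3O10(OH)2) = 481.596 g/mol.
Si contributes 3 × 28.085 = 84.255 g per mole.
84.255/481.596 = 0.1749 → 17.49%.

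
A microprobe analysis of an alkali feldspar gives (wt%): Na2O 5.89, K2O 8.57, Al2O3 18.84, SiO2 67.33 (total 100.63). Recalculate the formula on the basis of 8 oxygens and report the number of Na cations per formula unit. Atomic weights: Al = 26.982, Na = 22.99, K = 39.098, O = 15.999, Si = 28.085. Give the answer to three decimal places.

Na2O (M=61.979): mol = 0.09503; Na = 0.19006, O = 0.09503.
K2O (M=94.195): mol = 0.09098; K = 0.18196, O = 0.09098.
Al2O3 (M=101.961): mol = 0.18478; Al = 0.36956, O = 0.55434.
SiO2 (M=60.083): mol = 1.12062; Si = 1.12062, O = 2.24124.
ΣO = 2.98159; factor = 8/ΣO = 2.68313.
Na apfu = 0.19006 × 2.68313 = 0.510.

0.510 Na apfu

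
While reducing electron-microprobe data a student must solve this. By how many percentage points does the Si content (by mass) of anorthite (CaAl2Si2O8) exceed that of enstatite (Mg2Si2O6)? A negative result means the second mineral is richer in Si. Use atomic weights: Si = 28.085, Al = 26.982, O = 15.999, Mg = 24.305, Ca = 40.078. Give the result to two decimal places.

-7.79 percentage points

Si in CaAl2Si2O8: molar mass 278.204 g/mol; 2×28.085 = 56.170 g → 20.19 wt%.
Si in Mg2Si2O6: molar mass 200.774 g/mol; 2×28.085 = 56.170 g → 27.98 wt%.
Difference = 20.19 − 27.98 = -7.79 percentage points.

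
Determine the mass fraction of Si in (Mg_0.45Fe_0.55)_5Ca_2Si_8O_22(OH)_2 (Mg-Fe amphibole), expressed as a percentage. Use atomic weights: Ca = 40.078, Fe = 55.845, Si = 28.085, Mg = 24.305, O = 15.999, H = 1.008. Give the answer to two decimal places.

24.99 weight percent

M((Mg_0.45Fe_0.55)_5Ca_2Si_8O_22(OH)_2) = 899.088 g/mol.
Si contributes 8 × 28.085 = 224.680 g per mole.
224.680/899.088 = 0.2499 → 24.99%.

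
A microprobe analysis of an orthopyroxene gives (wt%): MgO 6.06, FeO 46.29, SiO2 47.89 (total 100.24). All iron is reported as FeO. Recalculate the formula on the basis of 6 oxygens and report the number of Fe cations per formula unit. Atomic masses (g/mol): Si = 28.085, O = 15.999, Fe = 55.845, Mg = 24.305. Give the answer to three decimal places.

MgO: 6.06/40.304 = 0.15036 mol → 0.15036 mol Mg, 0.15036 mol O.
FeO: 46.29/71.844 = 0.64431 mol → 0.64431 mol Fe, 0.64431 mol O.
SiO2: 47.89/60.083 = 0.79706 mol → 0.79706 mol Si, 1.59412 mol O.
Total oxygen = 2.38879 mol. Normalization factor = 6/2.38879 = 2.51173.
Fe per 6 O = 0.64431 × 2.51173 = 1.618.

1.618 Fe apfu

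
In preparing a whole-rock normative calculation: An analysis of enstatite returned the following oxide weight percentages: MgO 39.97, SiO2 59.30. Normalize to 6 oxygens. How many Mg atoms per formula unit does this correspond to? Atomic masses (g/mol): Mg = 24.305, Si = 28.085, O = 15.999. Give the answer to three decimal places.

39.97 wt% MgO ÷ 40.304 g/mol = 0.99171 mol, giving 0.99171 Mg and 0.99171 O.
59.30 wt% SiO2 ÷ 60.083 g/mol = 0.98697 mol, giving 0.98697 Si and 1.97394 O.
Oxygen sums to 2.96565; scaling by 6/2.96565 = 2.02317 puts the formula on 6 O.
Mg: 0.99171 × 2.02317 = 2.006 atoms per formula unit.

2.006 Mg apfu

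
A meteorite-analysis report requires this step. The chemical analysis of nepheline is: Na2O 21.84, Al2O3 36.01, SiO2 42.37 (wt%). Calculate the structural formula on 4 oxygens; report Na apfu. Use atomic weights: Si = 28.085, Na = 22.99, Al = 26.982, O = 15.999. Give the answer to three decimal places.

0.999 Na apfu

21.84 wt% Na2O ÷ 61.979 g/mol = 0.35238 mol, giving 0.70476 Na and 0.35238 O.
36.01 wt% Al2O3 ÷ 101.961 g/mol = 0.35317 mol, giving 0.70634 Al and 1.05951 O.
42.37 wt% SiO2 ÷ 60.083 g/mol = 0.70519 mol, giving 0.70519 Si and 1.41038 O.
Oxygen sums to 2.82227; scaling by 4/2.82227 = 1.41730 puts the formula on 4 O.
Na: 0.70476 × 1.41730 = 0.999 atoms per formula unit.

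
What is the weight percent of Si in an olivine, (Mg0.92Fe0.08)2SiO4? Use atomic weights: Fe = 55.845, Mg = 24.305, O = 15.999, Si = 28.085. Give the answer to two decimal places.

19.27 weight percent

M((Mg0.92Fe0.08)2SiO4) = 145.737 g/mol.
Si contributes 1 × 28.085 = 28.085 g per mole.
28.085/145.737 = 0.1927 → 19.27%.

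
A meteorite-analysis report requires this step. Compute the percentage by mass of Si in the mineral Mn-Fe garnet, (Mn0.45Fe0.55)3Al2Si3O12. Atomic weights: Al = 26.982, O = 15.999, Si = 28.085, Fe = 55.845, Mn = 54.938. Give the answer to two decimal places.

16.97 weight percent

Formula mass = 1.35*54.938 + 1.65*55.845 + 2*26.982 + 3*28.085 + 12*15.999 = 496.518 g/mol, of which 84.255 g is Si.
So Si makes up 84.255/496.518 = 0.1697 of the mass, i.e. 16.97%.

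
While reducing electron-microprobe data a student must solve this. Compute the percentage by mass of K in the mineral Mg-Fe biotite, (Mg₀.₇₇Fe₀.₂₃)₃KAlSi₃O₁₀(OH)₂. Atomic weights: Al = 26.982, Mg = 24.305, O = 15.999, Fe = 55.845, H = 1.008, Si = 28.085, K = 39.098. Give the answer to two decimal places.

Formula mass = 2.31*24.305 + 0.69*55.845 + 1*39.098 + 1*26.982 + 3*28.085 + 12*15.999 + 2*1.008 = 439.017 g/mol, of which 39.098 g is K.
So K makes up 39.098/439.017 = 0.0891 of the mass, i.e. 8.91%.

8.91 wt%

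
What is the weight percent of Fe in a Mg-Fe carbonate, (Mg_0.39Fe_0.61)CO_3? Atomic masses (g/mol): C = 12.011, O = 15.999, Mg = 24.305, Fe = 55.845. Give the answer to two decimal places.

32.90 wt%

Formula mass = 0.39*24.305 + 0.61*55.845 + 1*12.011 + 3*15.999 = 103.552 g/mol, of which 34.065 g is Fe.
So Fe makes up 34.065/103.552 = 0.3290 of the mass, i.e. 32.90%.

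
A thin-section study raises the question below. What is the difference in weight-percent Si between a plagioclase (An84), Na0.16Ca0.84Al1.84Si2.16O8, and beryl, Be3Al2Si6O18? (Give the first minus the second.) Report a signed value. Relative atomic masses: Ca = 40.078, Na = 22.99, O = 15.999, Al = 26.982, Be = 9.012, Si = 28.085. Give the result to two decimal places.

-9.34 percentage points

Si in Na0.16Ca0.84Al1.84Si2.16O8: molar mass 275.646 g/mol; 2.16×28.085 = 60.664 g → 22.01 wt%.
Si in Be3Al2Si6O18: molar mass 537.492 g/mol; 6×28.085 = 168.510 g → 31.35 wt%.
Difference = 22.01 − 31.35 = -9.34 percentage points.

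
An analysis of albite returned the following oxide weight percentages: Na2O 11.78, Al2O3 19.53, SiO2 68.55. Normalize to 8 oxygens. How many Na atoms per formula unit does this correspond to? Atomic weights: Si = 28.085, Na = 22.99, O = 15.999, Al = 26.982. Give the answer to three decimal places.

Na2O: 11.78/61.979 = 0.19006 mol → 0.38012 mol Na, 0.19006 mol O.
Al2O3: 19.53/101.961 = 0.19154 mol → 0.38308 mol Al, 0.57462 mol O.
SiO2: 68.55/60.083 = 1.14092 mol → 1.14092 mol Si, 2.28184 mol O.
Total oxygen = 3.04652 mol. Normalization factor = 8/3.04652 = 2.62595.
Na per 8 O = 0.38012 × 2.62595 = 0.998.

0.998 Na apfu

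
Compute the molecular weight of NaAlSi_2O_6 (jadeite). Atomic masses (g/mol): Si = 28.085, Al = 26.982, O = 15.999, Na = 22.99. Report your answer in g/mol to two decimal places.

202.14 g/mol

The formula mass is the sum 1*22.99 + 1*26.982 + 2*28.085 + 6*15.999.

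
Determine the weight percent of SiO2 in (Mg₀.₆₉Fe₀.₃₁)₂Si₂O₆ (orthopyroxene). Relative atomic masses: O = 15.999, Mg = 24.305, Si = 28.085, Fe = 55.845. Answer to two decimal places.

54.54 wt%

Molar mass of (Mg₀.₆₉Fe₀.₃₁)₂Si₂O₆ = 1.38×24.305 + 0.62×55.845 + 2×28.085 + 6×15.999 = 220.329 g/mol.
Each formula unit contains 2 Si, equivalent to 2/1 = 2.0000 mol SiO2.
M(SiO2) = 1×28.085 + 2×15.999 = 60.083 g/mol.
Mass of SiO2 per formula unit = 2.0000 × 60.083 = 120.166 g.
SiO2 wt% = 120.166 / 220.329 × 100 = 54.54%.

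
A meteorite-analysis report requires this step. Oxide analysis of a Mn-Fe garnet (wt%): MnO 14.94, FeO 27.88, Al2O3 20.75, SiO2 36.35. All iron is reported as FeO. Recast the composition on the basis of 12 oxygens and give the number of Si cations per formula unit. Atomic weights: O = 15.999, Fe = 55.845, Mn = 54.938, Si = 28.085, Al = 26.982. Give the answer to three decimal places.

3.001 Si apfu

14.94 wt% MnO ÷ 70.937 g/mol = 0.21061 mol, giving 0.21061 Mn and 0.21061 O.
27.88 wt% FeO ÷ 71.844 g/mol = 0.38806 mol, giving 0.38806 Fe and 0.38806 O.
20.75 wt% Al2O3 ÷ 101.961 g/mol = 0.20351 mol, giving 0.40702 Al and 0.61053 O.
36.35 wt% SiO2 ÷ 60.083 g/mol = 0.60500 mol, giving 0.60500 Si and 1.21000 O.
Oxygen sums to 2.41920; scaling by 12/2.41920 = 4.96032 puts the formula on 12 O.
Si: 0.60500 × 4.96032 = 3.001 atoms per formula unit.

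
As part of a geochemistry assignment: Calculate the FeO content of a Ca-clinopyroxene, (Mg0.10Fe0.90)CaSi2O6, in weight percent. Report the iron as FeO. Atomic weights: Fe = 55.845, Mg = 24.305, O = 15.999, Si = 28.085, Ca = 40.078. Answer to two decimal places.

Formula mass = 244.933 g/mol.
0.90 Fe → 0.9000 mol FeO per formula unit; M(FeO) = 71.844, so FeO mass = 64.660 g.
64.660/244.933 × 100 = 26.40 wt%.

26.40 wt%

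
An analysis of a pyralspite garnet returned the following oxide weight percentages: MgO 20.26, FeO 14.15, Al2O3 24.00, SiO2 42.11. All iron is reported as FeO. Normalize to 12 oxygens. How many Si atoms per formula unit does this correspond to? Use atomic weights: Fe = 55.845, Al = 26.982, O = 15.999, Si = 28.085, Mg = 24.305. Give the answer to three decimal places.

2.996 Si apfu

20.26 wt% MgO ÷ 40.304 g/mol = 0.50268 mol, giving 0.50268 Mg and 0.50268 O.
14.15 wt% FeO ÷ 71.844 g/mol = 0.19695 mol, giving 0.19695 Fe and 0.19695 O.
24.00 wt% Al2O3 ÷ 101.961 g/mol = 0.23538 mol, giving 0.47076 Al and 0.70614 O.
42.11 wt% SiO2 ÷ 60.083 g/mol = 0.70086 mol, giving 0.70086 Si and 1.40172 O.
Oxygen sums to 2.80749; scaling by 12/2.80749 = 4.27428 puts the formula on 12 O.
Si: 0.70086 × 4.27428 = 2.996 atoms per formula unit.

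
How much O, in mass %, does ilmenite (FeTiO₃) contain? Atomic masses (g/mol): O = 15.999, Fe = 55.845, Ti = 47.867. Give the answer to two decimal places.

Formula mass = 1*55.845 + 1*47.867 + 3*15.999 = 151.709 g/mol, of which 47.997 g is O.
So O makes up 47.997/151.709 = 0.3164 of the mass, i.e. 31.64%.

31.64 mass %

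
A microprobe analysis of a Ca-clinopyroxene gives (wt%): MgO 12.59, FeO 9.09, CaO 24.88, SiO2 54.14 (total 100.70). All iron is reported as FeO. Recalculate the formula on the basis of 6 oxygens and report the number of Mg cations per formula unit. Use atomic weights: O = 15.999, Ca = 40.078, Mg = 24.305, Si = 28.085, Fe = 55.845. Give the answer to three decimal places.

12.59 wt% MgO ÷ 40.304 g/mol = 0.31238 mol, giving 0.31238 Mg and 0.31238 O.
9.09 wt% FeO ÷ 71.844 g/mol = 0.12652 mol, giving 0.12652 Fe and 0.12652 O.
24.88 wt% CaO ÷ 56.077 g/mol = 0.44368 mol, giving 0.44368 Ca and 0.44368 O.
54.14 wt% SiO2 ÷ 60.083 g/mol = 0.90109 mol, giving 0.90109 Si and 1.80218 O.
Oxygen sums to 2.68476; scaling by 6/2.68476 = 2.23484 puts the formula on 6 O.
Mg: 0.31238 × 2.23484 = 0.698 atoms per formula unit.

0.698 Mg apfu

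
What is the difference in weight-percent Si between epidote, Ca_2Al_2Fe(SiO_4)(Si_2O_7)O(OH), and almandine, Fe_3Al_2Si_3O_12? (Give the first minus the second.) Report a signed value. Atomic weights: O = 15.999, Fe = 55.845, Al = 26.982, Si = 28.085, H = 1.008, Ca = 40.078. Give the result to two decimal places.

First mineral: 84.255 g Si in 483.215 g formula = 17.44 wt% Si.
Second mineral: 84.255 g Si in 497.742 g formula = 16.93 wt% Si.
17.44% − 16.93% gives a difference of 0.51 percentage points.

0.51 percentage points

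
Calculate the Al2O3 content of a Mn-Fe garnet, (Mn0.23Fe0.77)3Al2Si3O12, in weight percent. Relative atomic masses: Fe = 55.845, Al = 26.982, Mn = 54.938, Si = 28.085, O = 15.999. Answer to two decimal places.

20.51 wt%

Molar mass of (Mn0.23Fe0.77)3Al2Si3O12 = 0.69×54.938 + 2.31×55.845 + 2×26.982 + 3×28.085 + 12×15.999 = 497.116 g/mol.
Each formula unit contains 2 Al, equivalent to 2/2 = 1.0000 mol Al2O3.
M(Al2O3) = 2×26.982 + 3×15.999 = 101.961 g/mol.
Mass of Al2O3 per formula unit = 1.0000 × 101.961 = 101.961 g.
Al2O3 wt% = 101.961 / 497.116 × 100 = 20.51%.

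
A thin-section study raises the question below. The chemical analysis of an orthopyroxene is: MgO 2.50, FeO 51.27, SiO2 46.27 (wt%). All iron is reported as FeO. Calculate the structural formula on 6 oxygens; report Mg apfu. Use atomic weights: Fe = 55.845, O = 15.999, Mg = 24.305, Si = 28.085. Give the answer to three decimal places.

0.161 Mg apfu

MgO (M=40.304): mol = 0.06203; Mg = 0.06203, O = 0.06203.
FeO (M=71.844): mol = 0.71363; Fe = 0.71363, O = 0.71363.
SiO2 (M=60.083): mol = 0.77010; Si = 0.77010, O = 1.54020.
ΣO = 2.31586; factor = 6/ΣO = 2.59083.
Mg apfu = 0.06203 × 2.59083 = 0.161.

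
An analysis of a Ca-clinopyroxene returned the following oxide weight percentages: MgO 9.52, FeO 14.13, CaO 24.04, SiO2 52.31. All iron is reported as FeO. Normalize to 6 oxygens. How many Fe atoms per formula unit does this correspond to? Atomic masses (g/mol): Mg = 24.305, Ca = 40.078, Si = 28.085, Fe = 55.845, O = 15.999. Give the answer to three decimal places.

9.52 wt% MgO ÷ 40.304 g/mol = 0.23620 mol, giving 0.23620 Mg and 0.23620 O.
14.13 wt% FeO ÷ 71.844 g/mol = 0.19668 mol, giving 0.19668 Fe and 0.19668 O.
24.04 wt% CaO ÷ 56.077 g/mol = 0.42870 mol, giving 0.42870 Ca and 0.42870 O.
52.31 wt% SiO2 ÷ 60.083 g/mol = 0.87063 mol, giving 0.87063 Si and 1.74126 O.
Oxygen sums to 2.60284; scaling by 6/2.60284 = 2.30517 puts the formula on 6 O.
Fe: 0.19668 × 2.30517 = 0.453 atoms per formula unit.

0.453 Fe apfu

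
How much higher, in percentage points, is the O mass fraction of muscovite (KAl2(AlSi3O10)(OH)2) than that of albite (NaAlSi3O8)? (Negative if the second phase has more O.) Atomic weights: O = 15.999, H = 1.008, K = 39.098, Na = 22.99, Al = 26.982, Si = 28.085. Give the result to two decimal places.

M(KAl2(AlSi3O10)(OH)2) = 398.303 g/mol, so wt% O = 191.988/398.303 × 100 = 48.20%.
M(NaAlSi3O8) = 262.219 g/mol, so wt% O = 127.992/262.219 × 100 = 48.81%.
48.20 − 48.81 = -0.61 pp.

-0.61 percentage points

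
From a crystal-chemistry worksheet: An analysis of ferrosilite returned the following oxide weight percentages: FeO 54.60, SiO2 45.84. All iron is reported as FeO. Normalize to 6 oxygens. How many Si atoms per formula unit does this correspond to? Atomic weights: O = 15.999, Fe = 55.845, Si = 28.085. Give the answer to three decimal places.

2.003 Si apfu

FeO: 54.60/71.844 = 0.75998 mol → 0.75998 mol Fe, 0.75998 mol O.
SiO2: 45.84/60.083 = 0.76294 mol → 0.76294 mol Si, 1.52588 mol O.
Total oxygen = 2.28586 mol. Normalization factor = 6/2.28586 = 2.62483.
Si per 6 O = 0.76294 × 2.62483 = 2.003.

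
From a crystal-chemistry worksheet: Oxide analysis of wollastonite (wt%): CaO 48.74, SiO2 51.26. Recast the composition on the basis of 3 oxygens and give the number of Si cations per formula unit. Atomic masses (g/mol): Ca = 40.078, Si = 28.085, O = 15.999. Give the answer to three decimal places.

48.74 wt% CaO ÷ 56.077 g/mol = 0.86916 mol, giving 0.86916 Ca and 0.86916 O.
51.26 wt% SiO2 ÷ 60.083 g/mol = 0.85315 mol, giving 0.85315 Si and 1.70630 O.
Oxygen sums to 2.57546; scaling by 3/2.57546 = 1.16484 puts the formula on 3 O.
Si: 0.85315 × 1.16484 = 0.994 atoms per formula unit.

0.994 Si apfu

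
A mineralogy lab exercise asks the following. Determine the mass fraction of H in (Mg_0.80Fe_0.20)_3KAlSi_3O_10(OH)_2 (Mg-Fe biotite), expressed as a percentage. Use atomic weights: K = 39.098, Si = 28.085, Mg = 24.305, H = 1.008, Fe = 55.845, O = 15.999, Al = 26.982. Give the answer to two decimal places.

0.46 weight percent

M((Mg_0.80Fe_0.20)_3KAlSi_3O_10(OH)_2) = 436.178 g/mol.
H contributes 2 × 1.008 = 2.016 g per mole.
2.016/436.178 = 0.0046 → 0.46%.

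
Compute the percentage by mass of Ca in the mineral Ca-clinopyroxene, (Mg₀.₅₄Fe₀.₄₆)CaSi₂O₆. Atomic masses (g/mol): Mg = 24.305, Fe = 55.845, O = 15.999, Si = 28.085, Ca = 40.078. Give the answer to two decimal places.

Molar mass of (Mg₀.₅₄Fe₀.₄₆)CaSi₂O₆: 0.54*24.305 + 0.46*55.845 + 1*40.078 + 2*28.085 + 6*15.999 = 231.055 g/mol.
Mass of Ca per formula unit: 1 × 40.078 = 40.078 g.
Weight fraction Ca = 40.078 / 231.055 = 0.1735.

17.35 mass %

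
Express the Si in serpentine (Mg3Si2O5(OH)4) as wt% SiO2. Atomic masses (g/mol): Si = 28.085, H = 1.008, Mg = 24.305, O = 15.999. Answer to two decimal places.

Formula mass = 277.108 g/mol.
2 Si → 2.0000 mol SiO2 per formula unit; M(SiO2) = 60.083, so SiO2 mass = 120.166 g.
120.166/277.108 × 100 = 43.36 wt%.

43.36 wt%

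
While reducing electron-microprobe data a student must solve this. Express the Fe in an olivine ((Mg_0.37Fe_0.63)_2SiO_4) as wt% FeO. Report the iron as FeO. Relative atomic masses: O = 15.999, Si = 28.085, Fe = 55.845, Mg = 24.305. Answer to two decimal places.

50.17 wt%

Formula mass = 180.431 g/mol.
1.26 Fe → 1.2600 mol FeO per formula unit; M(FeO) = 71.844, so FeO mass = 90.523 g.
90.523/180.431 × 100 = 50.17 wt%.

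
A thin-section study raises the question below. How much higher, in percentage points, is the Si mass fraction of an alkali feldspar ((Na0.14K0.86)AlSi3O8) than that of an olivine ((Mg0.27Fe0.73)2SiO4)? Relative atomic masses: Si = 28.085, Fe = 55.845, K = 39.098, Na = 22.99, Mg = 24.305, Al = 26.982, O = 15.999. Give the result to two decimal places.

15.48 percentage points

Si in (Na0.14K0.86)AlSi3O8: molar mass 276.072 g/mol; 3×28.085 = 84.255 g → 30.52 wt%.
Si in (Mg0.27Fe0.73)2SiO4: molar mass 186.739 g/mol; 1×28.085 = 28.085 g → 15.04 wt%.
Difference = 30.52 − 15.04 = 15.48 percentage points.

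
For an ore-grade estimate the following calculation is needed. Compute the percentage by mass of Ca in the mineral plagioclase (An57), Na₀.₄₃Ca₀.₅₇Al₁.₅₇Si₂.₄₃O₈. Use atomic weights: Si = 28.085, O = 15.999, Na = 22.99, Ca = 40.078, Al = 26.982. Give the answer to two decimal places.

Formula mass = 0.43·22.99 + 0.57·40.078 + 1.57·26.982 + 2.43·28.085 + 8·15.999 = 271.330 g/mol, of which 22.844 g is Ca.
So Ca makes up 22.844/271.330 = 0.0842 of the mass, i.e. 8.42%.

8.42 wt%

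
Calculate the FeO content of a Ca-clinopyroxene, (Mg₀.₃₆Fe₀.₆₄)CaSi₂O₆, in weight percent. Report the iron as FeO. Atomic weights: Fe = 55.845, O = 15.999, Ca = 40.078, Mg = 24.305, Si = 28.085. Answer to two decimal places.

M((Mg₀.₃₆Fe₀.₆₄)CaSi₂O₆) = 236.733 g/mol; M(FeO) = 71.844 g/mol.
Moles FeO per formula unit = 0.64 Fe ÷ 1 = 0.6400.
FeO fraction = (0.6400 × 71.844) / 236.733 = 45.980/236.733 = 0.1942.

19.42 wt%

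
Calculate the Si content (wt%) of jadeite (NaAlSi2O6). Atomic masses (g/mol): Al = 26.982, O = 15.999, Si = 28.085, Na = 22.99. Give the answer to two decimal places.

27.79 wt%

Molar mass of NaAlSi2O6: 1*22.99 + 1*26.982 + 2*28.085 + 6*15.999 = 202.136 g/mol.
Mass of Si per formula unit: 2 × 28.085 = 56.170 g.
Weight fraction Si = 56.170 / 202.136 = 0.2779.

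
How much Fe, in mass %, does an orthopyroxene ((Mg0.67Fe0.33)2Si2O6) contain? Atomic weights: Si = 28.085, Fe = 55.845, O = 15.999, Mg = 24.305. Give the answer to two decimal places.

16.63 mass %

Molar mass of (Mg0.67Fe0.33)2Si2O6: 1.34*24.305 + 0.66*55.845 + 2*28.085 + 6*15.999 = 221.590 g/mol.
Mass of Fe per formula unit: 0.66 × 55.845 = 36.858 g.
Weight fraction Fe = 36.858 / 221.590 = 0.1663.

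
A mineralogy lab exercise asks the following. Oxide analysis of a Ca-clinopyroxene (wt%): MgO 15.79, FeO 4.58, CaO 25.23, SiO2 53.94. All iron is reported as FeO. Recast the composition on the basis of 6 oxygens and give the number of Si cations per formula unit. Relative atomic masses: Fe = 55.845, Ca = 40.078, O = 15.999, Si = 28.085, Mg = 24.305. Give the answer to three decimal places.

1.994 Si apfu

MgO: 15.79/40.304 = 0.39177 mol → 0.39177 mol Mg, 0.39177 mol O.
FeO: 4.58/71.844 = 0.06375 mol → 0.06375 mol Fe, 0.06375 mol O.
CaO: 25.23/56.077 = 0.44992 mol → 0.44992 mol Ca, 0.44992 mol O.
SiO2: 53.94/60.083 = 0.89776 mol → 0.89776 mol Si, 1.79552 mol O.
Total oxygen = 2.70096 mol. Normalization factor = 6/2.70096 = 2.22143.
Si per 6 O = 0.89776 × 2.22143 = 1.994.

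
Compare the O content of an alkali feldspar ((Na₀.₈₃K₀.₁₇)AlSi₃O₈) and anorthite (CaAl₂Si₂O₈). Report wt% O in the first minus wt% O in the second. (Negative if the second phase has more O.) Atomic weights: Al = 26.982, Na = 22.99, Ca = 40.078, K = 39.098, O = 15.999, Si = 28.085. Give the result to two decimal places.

O in (Na₀.₈₃K₀.₁₇)AlSi₃O₈: molar mass 264.957 g/mol; 8×15.999 = 127.992 g → 48.31 wt%.
O in CaAl₂Si₂O₈: molar mass 278.204 g/mol; 8×15.999 = 127.992 g → 46.01 wt%.
Difference = 48.31 − 46.01 = 2.30 percentage points.

2.30 percentage points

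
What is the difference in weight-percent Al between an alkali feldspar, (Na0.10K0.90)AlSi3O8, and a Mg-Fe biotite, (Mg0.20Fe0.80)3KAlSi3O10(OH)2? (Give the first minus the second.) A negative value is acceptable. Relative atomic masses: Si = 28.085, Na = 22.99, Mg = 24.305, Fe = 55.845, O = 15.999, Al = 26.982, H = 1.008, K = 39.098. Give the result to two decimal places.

4.28 percentage points

M((Na0.10K0.90)AlSi3O8) = 276.716 g/mol, so wt% Al = 26.982/276.716 × 100 = 9.75%.
M((Mg0.20Fe0.80)3KAlSi3O10(OH)2) = 492.950 g/mol, so wt% Al = 26.982/492.950 × 100 = 5.47%.
9.75 − 5.47 = 4.28 pp.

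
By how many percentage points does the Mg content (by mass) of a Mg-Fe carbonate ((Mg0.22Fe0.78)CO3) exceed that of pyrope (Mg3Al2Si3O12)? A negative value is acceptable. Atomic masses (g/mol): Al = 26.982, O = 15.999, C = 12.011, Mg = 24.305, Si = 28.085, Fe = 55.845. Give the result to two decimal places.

First mineral: 5.347 g Mg in 108.914 g formula = 4.91 wt% Mg.
Second mineral: 72.915 g Mg in 403.122 g formula = 18.09 wt% Mg.
4.91% − 18.09% gives a difference of -13.18 percentage points.

-13.18 percentage points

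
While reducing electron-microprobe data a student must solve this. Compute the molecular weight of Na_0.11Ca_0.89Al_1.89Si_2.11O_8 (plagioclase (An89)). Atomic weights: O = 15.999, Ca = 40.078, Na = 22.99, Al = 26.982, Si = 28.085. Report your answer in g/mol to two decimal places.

M = 0.11*22.99 + 0.89*40.078 + 1.89*26.982 + 2.11*28.085 + 8*15.999

276.45 g/mol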